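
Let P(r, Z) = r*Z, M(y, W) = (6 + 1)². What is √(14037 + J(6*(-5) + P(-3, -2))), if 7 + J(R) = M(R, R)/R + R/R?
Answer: √2020170/12 ≈ 118.44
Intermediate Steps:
M(y, W) = 49 (M(y, W) = 7² = 49)
P(r, Z) = Z*r
J(R) = -6 + 49/R (J(R) = -7 + (49/R + R/R) = -7 + (49/R + 1) = -7 + (1 + 49/R) = -6 + 49/R)
√(14037 + J(6*(-5) + P(-3, -2))) = √(14037 + (-6 + 49/(6*(-5) - 2*(-3)))) = √(14037 + (-6 + 49/(-30 + 6))) = √(14037 + (-6 + 49/(-24))) = √(14037 + (-6 + 49*(-1/24))) = √(14037 + (-6 - 49/24)) = √(14037 - 193/24) = √(336695/24) = √2020170/12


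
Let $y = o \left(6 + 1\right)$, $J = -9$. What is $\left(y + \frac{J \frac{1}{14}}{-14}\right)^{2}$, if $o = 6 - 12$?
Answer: $\frac{67617729}{38416} \approx 1760.1$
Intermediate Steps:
$o = -6$ ($o = 6 - 12 = -6$)
$y = -42$ ($y = - 6 \left(6 + 1\right) = \left(-6\right) 7 = -42$)
$\left(y + \frac{J \frac{1}{14}}{-14}\right)^{2} = \left(-42 + \frac{\left(-9\right) \frac{1}{14}}{-14}\right)^{2} = \left(-42 + \left(-9\right) \frac{1}{14} \left(- \frac{1}{14}\right)\right)^{2} = \left(-42 - - \frac{9}{196}\right)^{2} = \left(-42 + \frac{9}{196}\right)^{2} = \left(- \frac{8223}{196}\right)^{2} = \frac{67617729}{38416}$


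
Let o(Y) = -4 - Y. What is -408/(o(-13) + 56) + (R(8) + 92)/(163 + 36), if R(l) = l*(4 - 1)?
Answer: -73652/12935 ≈ -5.6940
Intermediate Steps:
R(l) = 3*l (R(l) = l*3 = 3*l)
-408/(o(-13) + 56) + (R(8) + 92)/(163 + 36) = -408/((-4 - 1*(-13)) + 56) + (3*8 + 92)/(163 + 36) = -408/((-4 + 13) + 56) + (24 + 92)/199 = -408/(9 + 56) + 116*(1/199) = -408/65 + 116/199 = -73652/12935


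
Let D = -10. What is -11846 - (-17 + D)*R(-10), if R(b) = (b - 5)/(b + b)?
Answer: -47303/4 ≈ -11826.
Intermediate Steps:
R(b) = (-5 + b)/(2*b) (R(b) = (-5 + b)/((2*b)) = (-5 + b)*(1/(2*b)) = (-5 + b)/(2*b))
-11846 - (-17 + D)*R(-10) = -11846 - (-17 - 10)*(½)*(-5 - 10)/(-10) = -11846 - (-27)*(½)*(-⅒)*(-15) = -11846 - (-27)*3/4 = -11846 - 1*(-81/4) = -11846 + 81/4 = -47303/4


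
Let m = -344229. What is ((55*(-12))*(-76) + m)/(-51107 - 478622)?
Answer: 294069/529729 ≈ 0.55513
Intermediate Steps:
((55*(-12))*(-76) + m)/(-51107 - 478622) = ((55*(-12))*(-76) - 344229)/(-51107 - 478622) = (-660*(-76) - 344229)/(-529729) = (50160 - 344229)*(-1/529729) = -294069*(-1/529729) = 294069/529729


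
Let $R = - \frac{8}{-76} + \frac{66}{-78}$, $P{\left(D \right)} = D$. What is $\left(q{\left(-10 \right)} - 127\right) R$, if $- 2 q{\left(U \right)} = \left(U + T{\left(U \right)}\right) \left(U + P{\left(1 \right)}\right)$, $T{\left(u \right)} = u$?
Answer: $\frac{39711}{247} \approx 160.77$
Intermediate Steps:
$q{\left(U \right)} = - U \left(1 + U\right)$ ($q{\left(U \right)} = - \frac{\left(U + U\right) \left(U + 1\right)}{2} = - \frac{2 U \left(1 + U\right)}{2} = - U \left(1 + U\right)$)
$R = - \frac{183}{247}$ ($R = \left(-8\right) \left(- \frac{1}{76}\right) + 66 \left(- \frac{1}{78}\right) = \frac{2}{19} - \frac{11}{13} = - \frac{183}{247} \approx -0.74089$)
$\left(q{\left(-10 \right)} - 127\right) R = \left(- 10 \left(-1 - -10\right) - 127\right) \left(- \frac{183}{247}\right) = \left(- 10 \left(-1 + 10\right) - 127\right) \left(- \frac{183}{247}\right) = \left(\left(-10\right) 9 - 127\right) \left(- \frac{183}{247}\right) = \left(-90 - 127\right) \left(- \frac{183}{247}\right) = \left(-217\right) \left(- \frac{183}{247}\right) = \frac{39711}{247}$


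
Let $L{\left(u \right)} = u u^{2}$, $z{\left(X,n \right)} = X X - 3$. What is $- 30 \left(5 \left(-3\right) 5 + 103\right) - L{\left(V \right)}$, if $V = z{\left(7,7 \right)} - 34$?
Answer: $-2568$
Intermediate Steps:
$z{\left(X,n \right)} = -3 + X^{2}$ ($z{\left(X,n \right)} = X^{2} - 3 = -3 + X^{2}$)
$V = 12$ ($V = \left(-3 + 7^{2}\right) - 34 = \left(-3 + 49\right) - 34 = 46 - 34 = 12$)
$L{\left(u \right)} = u^{3}$
$- 30 \left(5 \left(-3\right) 5 + 103\right) - L{\left(V \right)} = - 30 \left(5 \left(-3\right) 5 + 103\right) - 12^{3} = - 30 \left(\left(-15\right) 5 + 103\right) - 1728 = - 30 \left(-75 + 103\right) - 1728 = \left(-30\right) 28 - 1728 = -840 - 1728 = -2568$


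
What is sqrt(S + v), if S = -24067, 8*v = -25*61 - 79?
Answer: I*sqrt(97070)/2 ≈ 155.78*I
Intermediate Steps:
v = -401/2 (v = (-25*61 - 79)/8 = (-1525 - 79)/8 = (1/8)*(-1604) = -401/2 ≈ -200.50)
sqrt(S + v) = sqrt(-24067 - 401/2) = sqrt(-48535/2) = I*sqrt(97070)/2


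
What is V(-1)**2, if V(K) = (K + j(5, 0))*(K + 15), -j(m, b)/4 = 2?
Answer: 15876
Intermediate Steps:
j(m, b) = -8 (j(m, b) = -4*2 = -8)
V(K) = (-8 + K)*(15 + K) (V(K) = (K - 8)*(K + 15) = (-8 + K)*(15 + K))
V(-1)**2 = (-120 + (-1)**2 + 7*(-1))**2 = (-120 + 1 - 7)**2 = (-126)**2 = 15876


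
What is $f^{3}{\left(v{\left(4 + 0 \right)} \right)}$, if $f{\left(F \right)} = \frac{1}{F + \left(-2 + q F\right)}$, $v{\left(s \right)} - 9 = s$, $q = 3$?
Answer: $\frac{1}{125000} \approx 8.0 \cdot 10^{-6}$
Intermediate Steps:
$v{\left(s \right)} = 9 + s$
$f{\left(F \right)} = \frac{1}{-2 + 4 F}$ ($f{\left(F \right)} = \frac{1}{F + \left(-2 + 3 F\right)} = \frac{1}{-2 + 4 F}$)
$f^{3}{\left(v{\left(4 + 0 \right)} \right)} = \left(\frac{1}{2 \left(-1 + 2 \left(9 + \left(4 + 0\right)\right)\right)}\right)^{3} = \left(\frac{1}{2 \left(-1 + 2 \left(9 + 4\right)\right)}\right)^{3} = \left(\frac{1}{2 \left(-1 + 2 \cdot 13\right)}\right)^{3} = \left(\frac{1}{2 \left(-1 + 26\right)}\right)^{3} = \left(\frac{1}{2 \cdot 25}\right)^{3} = \left(\frac{1}{2} \cdot \frac{1}{25}\right)^{3} = \left(\frac{1}{50}\right)^{3} = \frac{1}{125000}$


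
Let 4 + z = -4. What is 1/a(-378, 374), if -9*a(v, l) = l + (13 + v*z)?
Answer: -1/379 ≈ -0.0026385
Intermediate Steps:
z = -8 (z = -4 - 4 = -8)
a(v, l) = -13/9 - l/9 + 8*v/9 (a(v, l) = -(l + (13 + v*(-8)))/9 = -(l + (13 - 8*v))/9 = -(13 + l - 8*v)/9 = -13/9 - l/9 + 8*v/9)
1/a(-378, 374) = 1/(-13/9 - ⅑*374 + (8/9)*(-378)) = 1/(-13/9 - 374/9 - 336) = 1/(-379) = -1/379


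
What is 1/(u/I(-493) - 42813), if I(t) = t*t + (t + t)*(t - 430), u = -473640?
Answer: -1153127/49369299891 ≈ -2.3357e-5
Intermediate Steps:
I(t) = t**2 + 2*t*(-430 + t) (I(t) = t**2 + (2*t)*(-430 + t) = t**2 + 2*t*(-430 + t))
1/(u/I(-493) - 42813) = 1/(-473640*(-1/(493*(-860 + 3*(-493)))) - 42813) = 1/(-473640*(-1/(493*(-860 - 1479))) - 42813) = 1/(-473640/((-493*(-2339))) - 42813) = 1/(-473640/1153127 - 42813) = 1/(-49369299891/1153127) = -1153127/49369299891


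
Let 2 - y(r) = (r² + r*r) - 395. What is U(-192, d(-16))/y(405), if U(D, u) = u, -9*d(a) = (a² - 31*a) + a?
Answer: 736/2948877 ≈ 0.00024959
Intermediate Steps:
d(a) = -a²/9 + 10*a/3 (d(a) = -((a² - 31*a) + a)/9 = -(a² - 30*a)/9 = -a²/9 + 10*a/3)
y(r) = 397 - 2*r² (y(r) = 2 - ((r² + r*r) - 395) = 2 - ((r² + r²) - 395) = 2 - (2*r² - 395) = 2 - (-395 + 2*r²) = 2 + (395 - 2*r²) = 397 - 2*r²)
U(-192, d(-16))/y(405) = ((⅑)*(-16)*(30 - 1*(-16)))/(397 - 2*405²) = ((⅑)*(-16)*(30 + 16))/(397 - 2*164025) = ((⅑)*(-16)*46)/(397 - 328050) = -736/9/(-327653) = -736/9*(-1/327653) = 736/2948877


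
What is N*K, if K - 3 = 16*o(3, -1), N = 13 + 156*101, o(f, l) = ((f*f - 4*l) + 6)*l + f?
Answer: -3989557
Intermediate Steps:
o(f, l) = f + l*(6 + f² - 4*l) (o(f, l) = ((f² - 4*l) + 6)*l + f = (6 + f² - 4*l)*l + f = l*(6 + f² - 4*l) + f = f + l*(6 + f² - 4*l))
N = 15769 (N = 13 + 15756 = 15769)
K = -253 (K = 3 + 16*(3 - 4*(-1)² + 6*(-1) - 1*3²) = 3 + 16*(3 - 4*1 - 6 - 1*9) = 3 + 16*(3 - 4 - 6 - 9) = 3 + 16*(-16) = 3 - 256 = -253)
N*K = 15769*(-253) = -3989557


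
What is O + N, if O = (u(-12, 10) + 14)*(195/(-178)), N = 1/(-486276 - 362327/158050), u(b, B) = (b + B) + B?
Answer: -164856743518865/6840209287303 ≈ -24.101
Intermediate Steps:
u(b, B) = b + 2*B (u(b, B) = (B + b) + B = b + 2*B)
N = -158050/76856284127 (N = 1/(-486276 - 362327*1/158050) = 1/(-486276 - 362327/158050) = 1/(-76856284127/158050) = -158050/76856284127 ≈ -2.0564e-6)
O = -2145/89 (O = ((-12 + 2*10) + 14)*(195/(-178)) = ((-12 + 20) + 14)*(195*(-1/178)) = (8 + 14)*(-195/178) = 22*(-195/178) = -2145/89 ≈ -24.101)
O + N = -2145/89 - 158050/76856284127 = -164856743518865/6840209287303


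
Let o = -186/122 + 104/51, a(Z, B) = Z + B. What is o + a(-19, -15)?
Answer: -104173/3111 ≈ -33.485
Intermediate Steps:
a(Z, B) = B + Z
o = 1601/3111 (o = -186*1/122 + 104*(1/51) = -93/61 + 104/51 = 1601/3111 ≈ 0.51463)
o + a(-19, -15) = 1601/3111 + (-15 - 19) = 1601/3111 - 34 = -104173/3111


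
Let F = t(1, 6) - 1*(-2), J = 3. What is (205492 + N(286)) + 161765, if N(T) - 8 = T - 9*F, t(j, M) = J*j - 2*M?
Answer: 367614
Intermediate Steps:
t(j, M) = -2*M + 3*j (t(j, M) = 3*j - 2*M = -2*M + 3*j)
F = -7 (F = (-2*6 + 3*1) - 1*(-2) = (-12 + 3) + 2 = -9 + 2 = -7)
N(T) = 71 + T (N(T) = 8 + (T - 9*(-7)) = 8 + (T + 63) = 8 + (63 + T) = 71 + T)
(205492 + N(286)) + 161765 = (205492 + (71 + 286)) + 161765 = (205492 + 357) + 161765 = 205849 + 161765 = 367614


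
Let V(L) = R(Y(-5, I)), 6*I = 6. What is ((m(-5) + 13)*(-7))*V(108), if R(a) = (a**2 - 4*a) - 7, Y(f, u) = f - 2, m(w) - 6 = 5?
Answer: -11760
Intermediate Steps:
m(w) = 11 (m(w) = 6 + 5 = 11)
I = 1 (I = (1/6)*6 = 1)
Y(f, u) = -2 + f
R(a) = -7 + a**2 - 4*a
V(L) = 70 (V(L) = -7 + (-2 - 5)**2 - 4*(-2 - 5) = -7 + (-7)**2 - 4*(-7) = -7 + 49 + 28 = 70)
((m(-5) + 13)*(-7))*V(108) = ((11 + 13)*(-7))*70 = (24*(-7))*70 = -168*70 = -11760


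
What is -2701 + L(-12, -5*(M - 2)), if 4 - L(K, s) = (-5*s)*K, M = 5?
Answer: -1797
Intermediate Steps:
L(K, s) = 4 + 5*K*s (L(K, s) = 4 - (-5*s)*K = 4 - (-5)*K*s = 4 + 5*K*s)
-2701 + L(-12, -5*(M - 2)) = -2701 + (4 + 5*(-12)*(-5*(5 - 2))) = -2701 + (4 + 5*(-12)*(-5*3)) = -2701 + (4 + 5*(-12)*(-15)) = -2701 + (4 + 900) = -2701 + 904 = -1797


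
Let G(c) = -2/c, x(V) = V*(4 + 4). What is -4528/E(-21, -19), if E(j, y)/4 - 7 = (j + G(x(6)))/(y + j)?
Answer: -217344/1445 ≈ -150.41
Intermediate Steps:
x(V) = 8*V (x(V) = V*8 = 8*V)
E(j, y) = 28 + 4*(-1/24 + j)/(j + y) (E(j, y) = 28 + 4*((j - 2/(8*6))/(y + j)) = 28 + 4*((j - 2/48)/(j + y)) = 28 + 4*((j - 2*1/48)/(j + y)) = 28 + 4*((j - 1/24)/(j + y)) = 28 + 4*((-1/24 + j)/(j + y)) = 28 + 4*(-1/24 + j)/(j + y))
-4528/E(-21, -19) = -4528*(-21 - 19)/(-⅙ + 28*(-19) + 32*(-21)) = -4528*(-40/(-⅙ - 532 - 672)) = -4528/((-1/40*(-7225/6))) = -4528/1445/48 = -4528*48/1445 = -217344/1445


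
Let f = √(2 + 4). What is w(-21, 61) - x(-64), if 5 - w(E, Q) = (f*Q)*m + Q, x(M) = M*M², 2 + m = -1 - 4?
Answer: 262088 + 427*√6 ≈ 2.6313e+5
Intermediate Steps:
f = √6 ≈ 2.4495
m = -7 (m = -2 + (-1 - 4) = -2 - 5 = -7)
x(M) = M³
w(E, Q) = 5 - Q + 7*Q*√6 (w(E, Q) = 5 - ((√6*Q)*(-7) + Q) = 5 - ((Q*√6)*(-7) + Q) = 5 - (-7*Q*√6 + Q) = 5 - (Q - 7*Q*√6) = 5 + (-Q + 7*Q*√6) = 5 - Q + 7*Q*√6)
w(-21, 61) - x(-64) = (5 - 1*61 + 7*61*√6) - 1*(-64)³ = (5 - 61 + 427*√6) - 1*(-262144) = (-56 + 427*√6) + 262144 = 262088 + 427*√6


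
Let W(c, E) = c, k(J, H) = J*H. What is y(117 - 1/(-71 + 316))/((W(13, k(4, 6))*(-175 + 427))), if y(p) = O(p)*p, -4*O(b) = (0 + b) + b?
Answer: -102703112/49160475 ≈ -2.0891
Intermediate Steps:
O(b) = -b/2 (O(b) = -((0 + b) + b)/4 = -(b + b)/4 = -b/2)
k(J, H) = H*J
y(p) = -p**2/2 (y(p) = (-p/2)*p = -p**2/2)
y(117 - 1/(-71 + 316))/((W(13, k(4, 6))*(-175 + 427))) = (-(117 - 1/(-71 + 316))**2/2)/((13*(-175 + 427))) = (-(117 - 1/245)**2/2)/((13*252)) = -(117 - 1*1/245)**2/2/3276 = -(117 - 1/245)**2/2*(1/3276) = -(28664/245)**2/2*(1/3276) = -1/2*821624896/60025*(1/3276) = -410812448/60025*1/3276 = -102703112/49160475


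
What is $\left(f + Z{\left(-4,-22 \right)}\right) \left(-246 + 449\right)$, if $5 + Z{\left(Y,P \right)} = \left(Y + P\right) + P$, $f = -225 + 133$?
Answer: $-29435$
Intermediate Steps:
$f = -92$
$Z{\left(Y,P \right)} = -5 + Y + 2 P$ ($Z{\left(Y,P \right)} = -5 + \left(\left(Y + P\right) + P\right) = -5 + \left(\left(P + Y\right) + P\right) = -5 + \left(Y + 2 P\right) = -5 + Y + 2 P$)
$\left(f + Z{\left(-4,-22 \right)}\right) \left(-246 + 449\right) = \left(-92 - 53\right) \left(-246 + 449\right) = \left(-92 - 53\right) 203 = \left(-145\right) 203 = -29435$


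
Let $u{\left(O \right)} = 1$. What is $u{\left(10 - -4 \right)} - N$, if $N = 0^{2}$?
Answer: $1$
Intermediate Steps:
$N = 0$
$u{\left(10 - -4 \right)} - N = 1 - 0 = 1 + 0 = 1$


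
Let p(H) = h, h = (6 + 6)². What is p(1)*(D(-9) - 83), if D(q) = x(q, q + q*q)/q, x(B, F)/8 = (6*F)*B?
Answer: 485712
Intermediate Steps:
h = 144 (h = 12² = 144)
p(H) = 144
x(B, F) = 48*B*F (x(B, F) = 8*((6*F)*B) = 8*(6*B*F) = 48*B*F)
D(q) = 48*q + 48*q² (D(q) = (48*q*(q + q*q))/q = (48*q*(q + q²))/q = 48*q + 48*q²)
p(1)*(D(-9) - 83) = 144*(48*(-9)*(1 - 9) - 83) = 144*(48*(-9)*(-8) - 83) = 144*(3456 - 83) = 144*3373 = 485712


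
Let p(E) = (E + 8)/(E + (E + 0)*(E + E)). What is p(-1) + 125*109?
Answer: 13632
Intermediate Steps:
p(E) = (8 + E)/(E + 2*E**2) (p(E) = (8 + E)/(E + E*(2*E)) = (8 + E)/(E + 2*E**2))
p(-1) + 125*109 = (8 - 1)/((-1)*(1 + 2*(-1))) + 125*109 = -1*7/(1 - 2) + 13625 = -1*7/(-1) + 13625 = -1*(-1)*7 + 13625 = 7 + 13625 = 13632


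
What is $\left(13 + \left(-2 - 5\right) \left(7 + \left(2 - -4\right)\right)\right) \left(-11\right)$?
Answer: $858$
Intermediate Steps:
$\left(13 + \left(-2 - 5\right) \left(7 + \left(2 - -4\right)\right)\right) \left(-11\right) = \left(13 - 7 \left(7 + \left(2 + 4\right)\right)\right) \left(-11\right) = \left(13 - 7 \left(7 + 6\right)\right) \left(-11\right) = \left(13 - 91\right) \left(-11\right) = \left(-78\right) \left(-11\right) = 858$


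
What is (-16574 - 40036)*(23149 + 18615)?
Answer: -2364260040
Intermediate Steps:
(-16574 - 40036)*(23149 + 18615) = -56610*41764 = -2364260040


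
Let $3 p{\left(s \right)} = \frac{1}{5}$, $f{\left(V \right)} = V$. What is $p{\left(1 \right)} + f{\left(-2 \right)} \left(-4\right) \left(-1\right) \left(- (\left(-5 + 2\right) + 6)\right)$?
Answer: $\frac{361}{15} \approx 24.067$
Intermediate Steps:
$p{\left(s \right)} = \frac{1}{15}$ ($p{\left(s \right)} = \frac{1}{3 \cdot 5} = \frac{1}{3} \cdot \frac{1}{5} = \frac{1}{15}$)
$p{\left(1 \right)} + f{\left(-2 \right)} \left(-4\right) \left(-1\right) \left(- (\left(-5 + 2\right) + 6)\right) = \frac{1}{15} - 2 \left(-4\right) \left(-1\right) \left(- (\left(-5 + 2\right) + 6)\right) = \frac{1}{15} - 2 \cdot 4 \left(- (-3 + 6)\right) = \frac{1}{15} - 2 \cdot 4 \left(\left(-1\right) 3\right) = \frac{1}{15} - 2 \cdot 4 \left(-3\right) = \frac{1}{15} - -24 = \frac{1}{15} + 24 = \frac{361}{15}$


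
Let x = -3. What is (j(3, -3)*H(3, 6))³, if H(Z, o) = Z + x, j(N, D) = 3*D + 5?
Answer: 0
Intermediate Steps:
j(N, D) = 5 + 3*D
H(Z, o) = -3 + Z (H(Z, o) = Z - 3 = -3 + Z)
(j(3, -3)*H(3, 6))³ = ((5 + 3*(-3))*(-3 + 3))³ = ((5 - 9)*0)³ = (-4*0)³ = 0³ = 0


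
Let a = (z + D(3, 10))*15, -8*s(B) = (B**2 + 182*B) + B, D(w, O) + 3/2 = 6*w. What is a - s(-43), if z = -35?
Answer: -1030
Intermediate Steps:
D(w, O) = -3/2 + 6*w
s(B) = -183*B/8 - B**2/8 (s(B) = -((B**2 + 182*B) + B)/8 = -(B**2 + 183*B)/8 = -183*B/8 - B**2/8)
a = -555/2 (a = (-35 + (-3/2 + 6*3))*15 = (-35 + (-3/2 + 18))*15 = (-35 + 33/2)*15 = -37/2*15 = -555/2 ≈ -277.50)
a - s(-43) = -555/2 - (-1)*(-43)*(183 - 43)/8 = -555/2 - (-1)*(-43)*140/8 = -555/2 - 1*1505/2 = -555/2 - 1505/2 = -1030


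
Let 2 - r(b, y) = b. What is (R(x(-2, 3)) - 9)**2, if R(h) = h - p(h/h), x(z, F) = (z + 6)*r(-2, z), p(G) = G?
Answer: 36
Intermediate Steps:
r(b, y) = 2 - b
x(z, F) = 24 + 4*z (x(z, F) = (z + 6)*(2 - 1*(-2)) = (6 + z)*(2 + 2) = (6 + z)*4 = 24 + 4*z)
R(h) = -1 + h (R(h) = h - h/h = h - 1*1 = h - 1 = -1 + h)
(R(x(-2, 3)) - 9)**2 = ((-1 + (24 + 4*(-2))) - 9)**2 = ((-1 + (24 - 8)) - 9)**2 = ((-1 + 16) - 9)**2 = (15 - 9)**2 = 6**2 = 36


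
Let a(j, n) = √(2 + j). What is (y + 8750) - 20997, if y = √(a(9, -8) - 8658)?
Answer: -12247 + I*√(8658 - √11) ≈ -12247.0 + 93.031*I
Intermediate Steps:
y = √(-8658 + √11) (y = √(√(2 + 9) - 8658) = √(√11 - 8658) = √(-8658 + √11) ≈ 93.031*I)
(y + 8750) - 20997 = (√(-8658 + √11) + 8750) - 20997 = (8750 + √(-8658 + √11)) - 20997 = -12247 + √(-8658 + √11)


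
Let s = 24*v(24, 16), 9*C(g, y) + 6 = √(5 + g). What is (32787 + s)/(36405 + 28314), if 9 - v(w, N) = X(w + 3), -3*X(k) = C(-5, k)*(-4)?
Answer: 99073/194157 ≈ 0.51027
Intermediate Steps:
C(g, y) = -⅔ + √(5 + g)/9
X(k) = -8/9 (X(k) = -(-⅔ + √(5 - 5)/9)*(-4)/3 = -(-⅔ + √0/9)*(-4)/3 = -(-⅔ + (⅑)*0)*(-4)/3 = -(-⅔ + 0)*(-4)/3 = -(-2)*(-4)/9 = -⅓*8/3 = -8/9)
v(w, N) = 89/9 (v(w, N) = 9 - 1*(-8/9) = 9 + 8/9 = 89/9)
s = 712/3 (s = 24*(89/9) = 712/3 ≈ 237.33)
(32787 + s)/(36405 + 28314) = (32787 + 712/3)/(36405 + 28314) = (99073/3)/64719 = (99073/3)*(1/64719) = 99073/194157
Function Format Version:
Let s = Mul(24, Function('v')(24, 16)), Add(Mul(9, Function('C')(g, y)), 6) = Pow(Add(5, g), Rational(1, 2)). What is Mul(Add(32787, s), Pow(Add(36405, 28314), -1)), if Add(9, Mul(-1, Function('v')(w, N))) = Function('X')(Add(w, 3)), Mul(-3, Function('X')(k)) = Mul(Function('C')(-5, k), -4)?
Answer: Rational(99073, 194157) ≈ 0.51027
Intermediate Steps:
Function('C')(g, y) = Add(Rational(-2, 3), Mul(Rational(1, 9), Pow(Add(5, g), Rational(1, 2))))
Function('X')(k) = Rational(-8, 9) (Function('X')(k) = Mul(Rational(-1, 3), Mul(Add(Rational(-2, 3), Mul(Rational(1, 9), Pow(Add(5, -5), Rational(1, 2)))), -4)) = Mul(Rational(-1, 3), Mul(Add(Rational(-2, 3), Mul(Rational(1, 9), Pow(0, Rational(1, 2)))), -4)) = Mul(Rational(-1, 3), Mul(Add(Rational(-2, 3), Mul(Rational(1, 9), 0)), -4)) = Mul(Rational(-1, 3), Mul(Add(Rational(-2, 3), 0), -4)) = Mul(Rational(-1, 3), Mul(Rational(-2, 3), -4)) = Mul(Rational(-1, 3), Rational(8, 3)) = Rational(-8, 9))
Function('v')(w, N) = Rational(89, 9) (Function('v')(w, N) = Add(9, Mul(-1, Rational(-8, 9))) = Add(9, Rational(8, 9)) = Rational(89, 9))
s = Rational(712, 3) (s = Mul(24, Rational(89, 9)) = Rational(712, 3) ≈ 237.33)
Mul(Add(32787, s), Pow(Add(36405, 28314), -1)) = Mul(Add(32787, Rational(712, 3)), Pow(Add(36405, 28314), -1)) = Mul(Rational(99073, 3), Pow(64719, -1)) = Mul(Rational(99073, 3), Rational(1, 64719)) = Rational(99073, 194157)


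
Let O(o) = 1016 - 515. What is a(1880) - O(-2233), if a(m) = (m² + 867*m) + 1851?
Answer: 5165710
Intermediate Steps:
O(o) = 501
a(m) = 1851 + m² + 867*m
a(1880) - O(-2233) = (1851 + 1880² + 867*1880) - 1*501 = (1851 + 3534400 + 1629960) - 501 = 5166211 - 501 = 5165710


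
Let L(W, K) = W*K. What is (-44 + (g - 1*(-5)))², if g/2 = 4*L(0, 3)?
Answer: 1521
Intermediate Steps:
L(W, K) = K*W
g = 0 (g = 2*(4*(3*0)) = 2*(4*0) = 2*0 = 0)
(-44 + (g - 1*(-5)))² = (-44 + (0 - 1*(-5)))² = (-44 + (0 + 5))² = (-44 + 5)² = (-39)² = 1521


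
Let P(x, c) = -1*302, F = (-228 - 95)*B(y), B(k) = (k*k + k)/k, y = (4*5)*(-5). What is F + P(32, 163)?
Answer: 31675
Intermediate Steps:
y = -100 (y = 20*(-5) = -100)
B(k) = (k + k²)/k (B(k) = (k² + k)/k = (k + k²)/k)
F = 31977 (F = (-228 - 95)*(1 - 100) = -323*(-99) = 31977)
P(x, c) = -302
F + P(32, 163) = 31977 - 302 = 31675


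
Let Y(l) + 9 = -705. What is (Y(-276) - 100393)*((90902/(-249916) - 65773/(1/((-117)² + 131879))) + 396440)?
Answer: 2813017395552915907/2906 ≈ 9.6800e+14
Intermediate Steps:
Y(l) = -714 (Y(l) = -9 - 705 = -714)
(Y(-276) - 100393)*((90902/(-249916) - 65773/(1/((-117)² + 131879))) + 396440) = (-714 - 100393)*((90902/(-249916) - 65773/(1/((-117)² + 131879))) + 396440) = -101107*((90902*(-1/249916) - 65773/(1/(13689 + 131879))) + 396440) = -101107*((-1057/2906 - 65773/(1/145568)) + 396440) = -101107*((-1057/2906 - 65773/1/145568) + 396440) = -101107*((-1057/2906 - 65773*145568) + 396440) = -101107*((-1057/2906 - 9574444064) + 396440) = -101107*(-27823334451041/2906 + 396440) = -101107*(-27822182396401/2906) = 2813017395552915907/2906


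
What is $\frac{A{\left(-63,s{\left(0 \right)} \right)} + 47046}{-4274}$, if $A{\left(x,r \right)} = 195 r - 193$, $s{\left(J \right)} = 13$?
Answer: $- \frac{24694}{2137} \approx -11.555$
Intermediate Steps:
$A{\left(x,r \right)} = -193 + 195 r$
$\frac{A{\left(-63,s{\left(0 \right)} \right)} + 47046}{-4274} = \frac{\left(-193 + 195 \cdot 13\right) + 47046}{-4274} = \left(\left(-193 + 2535\right) + 47046\right) \left(- \frac{1}{4274}\right) = \left(2342 + 47046\right) \left(- \frac{1}{4274}\right) = 49388 \left(- \frac{1}{4274}\right) = - \frac{24694}{2137}$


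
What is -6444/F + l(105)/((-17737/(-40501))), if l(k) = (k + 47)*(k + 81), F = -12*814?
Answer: 932075562177/14437918 ≈ 64558.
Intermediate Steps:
F = -9768
l(k) = (47 + k)*(81 + k)
-6444/F + l(105)/((-17737/(-40501))) = -6444/(-9768) + (3807 + 105² + 128*105)/((-17737/(-40501))) = -6444*(-1/9768) + (3807 + 11025 + 13440)/((-17737*(-1/40501))) = 537/814 + 28272/(17737/40501) = 537/814 + 28272*(40501/17737) = 537/814 + 1145044272/17737 = 932075562177/14437918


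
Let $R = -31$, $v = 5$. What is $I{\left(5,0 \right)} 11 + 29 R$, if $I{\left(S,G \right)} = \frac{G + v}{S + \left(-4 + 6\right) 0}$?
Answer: $-888$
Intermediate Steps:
$I{\left(S,G \right)} = \frac{5 + G}{S}$ ($I{\left(S,G \right)} = \frac{G + 5}{S + \left(-4 + 6\right) 0} = \frac{5 + G}{S + 2 \cdot 0} = \frac{5 + G}{S + 0} = \frac{5 + G}{S}$)
$I{\left(5,0 \right)} 11 + 29 R = \frac{5 + 0}{5} \cdot 11 + 29 \left(-31\right) = \frac{1}{5} \cdot 5 \cdot 11 - 899 = 1 \cdot 11 - 899 = 11 - 899 = -888$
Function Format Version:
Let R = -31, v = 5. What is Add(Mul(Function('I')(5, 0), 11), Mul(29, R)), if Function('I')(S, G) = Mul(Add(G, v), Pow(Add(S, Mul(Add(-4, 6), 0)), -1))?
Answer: -888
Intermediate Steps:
Function('I')(S, G) = Mul(Pow(S, -1), Add(5, G)) (Function('I')(S, G) = Mul(Add(G, 5), Pow(Add(S, Mul(Add(-4, 6), 0)), -1)) = Mul(Add(5, G), Pow(Add(S, Mul(2, 0)), -1)) = Mul(Add(5, G), Pow(Add(S, 0), -1)) = Mul(Add(5, G), Pow(S, -1)) = Mul(Pow(S, -1), Add(5, G)))
Add(Mul(Function('I')(5, 0), 11), Mul(29, R)) = Add(Mul(Mul(Pow(5, -1), Add(5, 0)), 11), Mul(29, -31)) = Add(Mul(Mul(Rational(1, 5), 5), 11), -899) = Add(Mul(1, 11), -899) = Add(11, -899) = -888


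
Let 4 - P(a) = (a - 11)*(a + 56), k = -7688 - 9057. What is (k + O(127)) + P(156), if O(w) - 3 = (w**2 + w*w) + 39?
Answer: -15181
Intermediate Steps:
k = -16745
O(w) = 42 + 2*w**2 (O(w) = 3 + ((w**2 + w*w) + 39) = 3 + ((w**2 + w**2) + 39) = 3 + (2*w**2 + 39) = 3 + (39 + 2*w**2) = 42 + 2*w**2)
P(a) = 4 - (-11 + a)*(56 + a) (P(a) = 4 - (a - 11)*(a + 56) = 4 - (-11 + a)*(56 + a))
(k + O(127)) + P(156) = (-16745 + (42 + 2*127**2)) + (620 - 1*156**2 - 45*156) = (-16745 + (42 + 2*16129)) + (620 - 1*24336 - 7020) = (-16745 + (42 + 32258)) + (620 - 24336 - 7020) = (-16745 + 32300) - 30736 = 15555 - 30736 = -15181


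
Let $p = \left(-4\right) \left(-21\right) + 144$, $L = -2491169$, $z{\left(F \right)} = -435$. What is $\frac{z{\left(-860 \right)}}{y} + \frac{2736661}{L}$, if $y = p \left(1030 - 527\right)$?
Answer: $- \frac{104978296213}{95232408532} \approx -1.1023$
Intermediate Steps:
$p = 228$ ($p = 84 + 144 = 228$)
$y = 114684$ ($y = 228 \left(1030 - 527\right) = 228 \cdot 503 = 114684$)
$\frac{z{\left(-860 \right)}}{y} + \frac{2736661}{L} = - \frac{435}{114684} + \frac{2736661}{-2491169} = \left(-435\right) \frac{1}{114684} + 2736661 \left(- \frac{1}{2491169}\right) = - \frac{145}{38228} - \frac{2736661}{2491169} = - \frac{104978296213}{95232408532}$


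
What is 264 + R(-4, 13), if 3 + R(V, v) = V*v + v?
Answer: 222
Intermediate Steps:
R(V, v) = -3 + v + V*v (R(V, v) = -3 + (V*v + v) = -3 + (v + V*v) = -3 + v + V*v)
264 + R(-4, 13) = 264 + (-3 + 13 - 4*13) = 264 + (-3 + 13 - 52) = 264 - 42 = 222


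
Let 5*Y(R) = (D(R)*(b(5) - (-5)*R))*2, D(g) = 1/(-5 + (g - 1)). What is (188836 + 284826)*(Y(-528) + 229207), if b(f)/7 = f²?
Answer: 28987528006444/267 ≈ 1.0857e+11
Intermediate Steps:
b(f) = 7*f²
D(g) = 1/(-6 + g) (D(g) = 1/(-5 + (-1 + g)) = 1/(-6 + g))
Y(R) = 2*(175 + 5*R)/(5*(-6 + R)) (Y(R) = (((7*5² - (-5)*R)/(-6 + R))*2)/5 = (((7*25 + 5*R)/(-6 + R))*2)/5 = (((175 + 5*R)/(-6 + R))*2)/5 = (2*(175 + 5*R)/(-6 + R))/5 = 2*(175 + 5*R)/(5*(-6 + R)))
(188836 + 284826)*(Y(-528) + 229207) = (188836 + 284826)*(2*(35 - 528)/(-6 - 528) + 229207) = 473662*(2*(-493)/(-534) + 229207) = 473662*(2*(-1/534)*(-493) + 229207) = 473662*(493/267 + 229207) = 473662*(61198762/267) = 28987528006444/267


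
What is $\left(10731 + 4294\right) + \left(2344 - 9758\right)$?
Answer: $7611$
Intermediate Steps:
$\left(10731 + 4294\right) + \left(2344 - 9758\right) = 15025 - 7414 = 7611$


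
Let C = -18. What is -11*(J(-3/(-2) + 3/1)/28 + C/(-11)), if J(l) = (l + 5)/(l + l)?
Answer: -9281/504 ≈ -18.415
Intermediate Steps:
J(l) = (5 + l)/(2*l) (J(l) = (5 + l)/((2*l)) = (5 + l)*(1/(2*l)) = (5 + l)/(2*l))
-11*(J(-3/(-2) + 3/1)/28 + C/(-11)) = -11*(((5 + (-3/(-2) + 3/1))/(2*(-3/(-2) + 3/1)))/28 - 18/(-11)) = -11*(((5 + (-3*(-1/2) + 3*1))/(2*(-3*(-1/2) + 3*1)))*(1/28) - 18*(-1/11)) = -11*(((5 + (3/2 + 3))/(2*(3/2 + 3)))*(1/28) + 18/11) = -11*(((5 + 9/2)/(2*(9/2)))*(1/28) + 18/11) = -11*(((1/2)*(2/9)*(19/2))*(1/28) + 18/11) = -11*((19/18)*(1/28) + 18/11) = -11*(19/504 + 18/11) = -11*9281/5544 = -9281/504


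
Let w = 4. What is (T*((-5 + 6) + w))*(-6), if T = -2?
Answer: 60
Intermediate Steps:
(T*((-5 + 6) + w))*(-6) = -2*((-5 + 6) + 4)*(-6) = -2*(1 + 4)*(-6) = -2*5*(-6) = -10*(-6) = 60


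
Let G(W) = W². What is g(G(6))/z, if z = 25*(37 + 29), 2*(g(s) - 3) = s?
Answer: 7/550 ≈ 0.012727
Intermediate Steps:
g(s) = 3 + s/2
z = 1650 (z = 25*66 = 1650)
g(G(6))/z = (3 + (½)*6²)/1650 = (3 + (½)*36)*(1/1650) = (3 + 18)*(1/1650) = 21*(1/1650) = 7/550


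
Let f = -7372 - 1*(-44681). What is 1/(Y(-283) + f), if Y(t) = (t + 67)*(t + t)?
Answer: 1/159565 ≈ 6.2670e-6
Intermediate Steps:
Y(t) = 2*t*(67 + t) (Y(t) = (67 + t)*(2*t) = 2*t*(67 + t))
f = 37309 (f = -7372 + 44681 = 37309)
1/(Y(-283) + f) = 1/(2*(-283)*(67 - 283) + 37309) = 1/(2*(-283)*(-216) + 37309) = 1/(122256 + 37309) = 1/159565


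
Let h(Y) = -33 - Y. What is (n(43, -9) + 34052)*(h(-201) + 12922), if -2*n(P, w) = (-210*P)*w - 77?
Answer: -85667505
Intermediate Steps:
n(P, w) = 77/2 + 105*P*w (n(P, w) = -((-210*P)*w - 77)/2 = -(-210*P*w - 77)/2 = -(-77 - 210*P*w)/2 = 77/2 + 105*P*w)
(n(43, -9) + 34052)*(h(-201) + 12922) = ((77/2 + 105*43*(-9)) + 34052)*((-33 - 1*(-201)) + 12922) = ((77/2 - 40635) + 34052)*((-33 + 201) + 12922) = (-81193/2 + 34052)*(168 + 12922) = -13089/2*13090 = -85667505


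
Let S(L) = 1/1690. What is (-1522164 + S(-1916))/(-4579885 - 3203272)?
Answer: 2572457159/13153535330 ≈ 0.19557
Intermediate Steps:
S(L) = 1/1690
(-1522164 + S(-1916))/(-4579885 - 3203272) = (-1522164 + 1/1690)/(-4579885 - 3203272) = -2572457159/1690/(-7783157) = -2572457159/1690*(-1/7783157) = 2572457159/13153535330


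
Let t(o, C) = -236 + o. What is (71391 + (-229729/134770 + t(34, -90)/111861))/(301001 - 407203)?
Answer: -1076229793156061/1601048991227940 ≈ -0.67220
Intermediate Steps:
(71391 + (-229729/134770 + t(34, -90)/111861))/(301001 - 407203) = (71391 + (-229729/134770 + (-236 + 34)/111861))/(301001 - 407203) = (71391 + (-229729*1/134770 - 202*1/111861))/(-106202) = (71391 + (-229729/134770 - 202/111861))*(-1/106202) = (71391 - 25724939209/15075506970)*(-1/106202) = (1076229793156061/15075506970)*(-1/106202) = -1076229793156061/1601048991227940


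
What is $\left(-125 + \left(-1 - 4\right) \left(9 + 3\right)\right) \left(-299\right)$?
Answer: $55315$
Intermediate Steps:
$\left(-125 + \left(-1 - 4\right) \left(9 + 3\right)\right) \left(-299\right) = \left(-125 + \left(-1 - 4\right) 12\right) \left(-299\right) = \left(-125 - 60\right) \left(-299\right) = \left(-185\right) \left(-299\right) = 55315$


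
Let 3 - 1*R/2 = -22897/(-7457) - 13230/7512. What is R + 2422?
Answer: 11321878737/4668082 ≈ 2425.4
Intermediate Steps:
R = 15784133/4668082 (R = 6 - 2*(-22897/(-7457) - 13230/7512) = 6 - 2*(-22897*(-1/7457) - 13230*1/7512) = 6 - 2*(22897/7457 - 2205/1252) = 6 - 2*12224359/9336164 = 6 - 12224359/4668082 = 15784133/4668082 ≈ 3.3813)
R + 2422 = 15784133/4668082 + 2422 = 11321878737/4668082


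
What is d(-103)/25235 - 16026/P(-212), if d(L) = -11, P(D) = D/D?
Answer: -404416121/25235 ≈ -16026.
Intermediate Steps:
P(D) = 1
d(-103)/25235 - 16026/P(-212) = -11/25235 - 16026/1 = -11*1/25235 - 16026*1 = -11/25235 - 16026 = -404416121/25235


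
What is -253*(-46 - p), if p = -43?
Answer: 759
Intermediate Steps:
-253*(-46 - p) = -253*(-46 - 1*(-43)) = -253*(-46 + 43) = -253*(-3) = 759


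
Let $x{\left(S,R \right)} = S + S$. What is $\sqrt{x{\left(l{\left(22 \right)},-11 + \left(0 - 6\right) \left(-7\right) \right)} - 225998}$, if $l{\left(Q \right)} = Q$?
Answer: $3 i \sqrt{25106} \approx 475.35 i$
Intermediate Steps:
$x{\left(S,R \right)} = 2 S$
$\sqrt{x{\left(l{\left(22 \right)},-11 + \left(0 - 6\right) \left(-7\right) \right)} - 225998} = \sqrt{2 \cdot 22 - 225998} = \sqrt{44 - 225998} = \sqrt{-225954} = 3 i \sqrt{25106}$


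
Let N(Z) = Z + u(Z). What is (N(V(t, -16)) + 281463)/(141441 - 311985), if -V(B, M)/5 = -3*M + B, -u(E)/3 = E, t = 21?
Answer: -94051/56848 ≈ -1.6544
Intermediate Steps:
u(E) = -3*E
V(B, M) = -5*B + 15*M (V(B, M) = -5*(-3*M + B) = -5*(B - 3*M) = -5*B + 15*M)
N(Z) = -2*Z (N(Z) = Z - 3*Z = -2*Z)
(N(V(t, -16)) + 281463)/(141441 - 311985) = (-2*(-5*21 + 15*(-16)) + 281463)/(141441 - 311985) = (-2*(-105 - 240) + 281463)/(-170544) = (-2*(-345) + 281463)*(-1/170544) = (690 + 281463)*(-1/170544) = 282153*(-1/170544) = -94051/56848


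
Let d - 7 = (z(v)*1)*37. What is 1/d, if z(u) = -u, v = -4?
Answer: 1/155 ≈ 0.0064516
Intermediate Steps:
d = 155 (d = 7 + (-1*(-4)*1)*37 = 7 + (4*1)*37 = 7 + 4*37 = 7 + 148 = 155)
1/d = 1/155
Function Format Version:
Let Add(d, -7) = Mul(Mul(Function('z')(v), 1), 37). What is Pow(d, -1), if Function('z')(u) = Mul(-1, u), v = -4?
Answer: Rational(1, 155) ≈ 0.0064516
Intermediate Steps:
d = 155 (d = Add(7, Mul(Mul(Mul(-1, -4), 1), 37)) = Add(7, Mul(Mul(4, 1), 37)) = Add(7, Mul(4, 37)) = Add(7, 148) = 155)
Pow(d, -1) = Pow(155, -1) = Rational(1, 155)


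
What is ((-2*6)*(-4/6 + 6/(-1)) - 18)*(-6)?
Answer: -372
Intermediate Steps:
((-2*6)*(-4/6 + 6/(-1)) - 18)*(-6) = (-12*(-4*⅙ + 6*(-1)) - 18)*(-6) = (-12*(-⅔ - 6) - 18)*(-6) = (-12*(-20/3) - 18)*(-6) = (80 - 18)*(-6) = 62*(-6) = -372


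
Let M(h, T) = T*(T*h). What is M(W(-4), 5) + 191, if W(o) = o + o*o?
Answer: 491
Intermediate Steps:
W(o) = o + o²
M(h, T) = h*T²
M(W(-4), 5) + 191 = -4*(1 - 4)*5² + 191 = -4*(-3)*25 + 191 = 12*25 + 191 = 300 + 191 = 491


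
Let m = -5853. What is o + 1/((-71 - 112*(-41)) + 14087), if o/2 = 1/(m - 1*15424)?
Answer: -15939/395922416 ≈ -4.0258e-5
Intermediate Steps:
o = -2/21277 (o = 2/(-5853 - 1*15424) = 2/(-5853 - 15424) = 2/(-21277) = 2*(-1/21277) = -2/21277 ≈ -9.3998e-5)
o + 1/((-71 - 112*(-41)) + 14087) = -2/21277 + 1/((-71 - 112*(-41)) + 14087) = -2/21277 + 1/((-71 + 4592) + 14087) = -2/21277 + 1/(4521 + 14087) = -2/21277 + 1/18608 = -15939/395922416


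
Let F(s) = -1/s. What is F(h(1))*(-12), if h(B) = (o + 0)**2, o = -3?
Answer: 4/3 ≈ 1.3333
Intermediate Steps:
h(B) = 9 (h(B) = (-3 + 0)**2 = (-3)**2 = 9)
F(h(1))*(-12) = -1/9*(-12) = 4/3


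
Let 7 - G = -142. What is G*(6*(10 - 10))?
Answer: 0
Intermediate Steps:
G = 149 (G = 7 - 1*(-142) = 7 + 142 = 149)
G*(6*(10 - 10)) = 149*(6*(10 - 10)) = 149*(6*0) = 149*0 = 0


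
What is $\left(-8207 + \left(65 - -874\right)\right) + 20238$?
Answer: $12970$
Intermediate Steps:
$\left(-8207 + \left(65 - -874\right)\right) + 20238 = \left(-8207 + \left(65 + 874\right)\right) + 20238 = \left(-8207 + 939\right) + 20238 = -7268 + 20238 = 12970$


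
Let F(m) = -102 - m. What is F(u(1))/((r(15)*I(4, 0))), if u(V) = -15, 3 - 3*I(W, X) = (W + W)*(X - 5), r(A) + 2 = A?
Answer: -261/559 ≈ -0.46691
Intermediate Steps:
r(A) = -2 + A
I(W, X) = 1 - 2*W*(-5 + X)/3 (I(W, X) = 1 - (W + W)*(X - 5)/3 = 1 - 2*W*(-5 + X)/3)
F(u(1))/((r(15)*I(4, 0))) = (-102 - 1*(-15))/(((-2 + 15)*(1 + (10/3)*4 - 2/3*4*0))) = (-102 + 15)/((13*(1 + 40/3 + 0))) = -87/(13*(43/3)) = -87/559/3 = -87*3/559 = -261/559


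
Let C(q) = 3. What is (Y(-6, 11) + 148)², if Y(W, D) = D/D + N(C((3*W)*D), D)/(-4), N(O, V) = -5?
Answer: 361201/16 ≈ 22575.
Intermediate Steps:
Y(W, D) = 9/4 (Y(W, D) = D/D - 5/(-4) = 1 - 5*(-¼) = 1 + 5/4 = 9/4)
(Y(-6, 11) + 148)² = (9/4 + 148)² = (601/4)² = 361201/16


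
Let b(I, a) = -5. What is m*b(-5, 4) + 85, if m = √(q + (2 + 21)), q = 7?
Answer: 85 - 5*√30 ≈ 57.614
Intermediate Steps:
m = √30 (m = √(7 + (2 + 21)) = √(7 + 23) = √30 ≈ 5.4772)
m*b(-5, 4) + 85 = √30*(-5) + 85 = -5*√30 + 85 = 85 - 5*√30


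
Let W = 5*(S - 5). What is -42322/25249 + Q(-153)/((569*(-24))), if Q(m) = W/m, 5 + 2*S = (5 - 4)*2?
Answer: -25264872311/15072700752 ≈ -1.6762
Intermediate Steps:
S = -3/2 (S = -5/2 + ((5 - 4)*2)/2 = -5/2 + (1*2)/2 = -5/2 + (½)*2 = -5/2 + 1 = -3/2 ≈ -1.5000)
W = -65/2 (W = 5*(-3/2 - 5) = 5*(-13/2) = -65/2 ≈ -32.500)
Q(m) = -65/(2*m)
-42322/25249 + Q(-153)/((569*(-24))) = -42322/25249 + (-65/2/(-153))/((569*(-24))) = -42322*1/25249 - 65/2*(-1/153)/(-13656) = -6046/3607 + (65/306)*(-1/13656) = -6046/3607 - 65/4178736 = -25264872311/15072700752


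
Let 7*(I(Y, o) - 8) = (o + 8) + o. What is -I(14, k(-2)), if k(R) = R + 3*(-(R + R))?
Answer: -12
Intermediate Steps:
k(R) = -5*R (k(R) = R + 3*(-2*R) = R - 6*R = -5*R)
I(Y, o) = 64/7 + 2*o/7 (I(Y, o) = 8 + ((o + 8) + o)/7 = 8 + ((8 + o) + o)/7 = 8 + (8 + 2*o)/7 = 8 + (8/7 + 2*o/7) = 64/7 + 2*o/7)
-I(14, k(-2)) = -(64/7 + 2*(-5*(-2))/7) = -(64/7 + (2/7)*10) = -(64/7 + 20/7) = -1*12 = -12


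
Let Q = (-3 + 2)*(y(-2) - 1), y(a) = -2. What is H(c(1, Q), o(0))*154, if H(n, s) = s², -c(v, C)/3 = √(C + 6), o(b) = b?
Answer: 0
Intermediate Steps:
Q = 3 (Q = (-3 + 2)*(-2 - 1) = -1*(-3) = 3)
c(v, C) = -3*√(6 + C) (c(v, C) = -3*√(C + 6) = -3*√(6 + C))
H(c(1, Q), o(0))*154 = 0²*154 = 0*154 = 0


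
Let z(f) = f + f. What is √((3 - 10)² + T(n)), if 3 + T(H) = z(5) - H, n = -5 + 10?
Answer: √51 ≈ 7.1414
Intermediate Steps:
z(f) = 2*f
n = 5
T(H) = 7 - H (T(H) = -3 + (2*5 - H) = -3 + (10 - H) = 7 - H)
√((3 - 10)² + T(n)) = √((3 - 10)² + (7 - 1*5)) = √((-7)² + (7 - 5)) = √(49 + 2) = √51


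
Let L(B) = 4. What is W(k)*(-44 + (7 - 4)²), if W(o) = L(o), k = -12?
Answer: -140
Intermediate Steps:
W(o) = 4
W(k)*(-44 + (7 - 4)²) = 4*(-44 + (7 - 4)²) = 4*(-44 + 3²) = 4*(-44 + 9) = 4*(-35) = -140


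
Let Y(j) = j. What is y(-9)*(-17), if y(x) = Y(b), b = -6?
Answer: 102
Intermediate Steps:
y(x) = -6
y(-9)*(-17) = -6*(-17) = 102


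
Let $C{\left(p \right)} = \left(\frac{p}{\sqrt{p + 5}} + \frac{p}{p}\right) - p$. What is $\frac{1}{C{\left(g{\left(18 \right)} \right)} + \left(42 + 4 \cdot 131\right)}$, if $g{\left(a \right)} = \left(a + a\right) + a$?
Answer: $\frac{1121}{574965} - \frac{2 \sqrt{59}}{574965} \approx 0.001923$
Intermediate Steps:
$g{\left(a \right)} = 3 a$ ($g{\left(a \right)} = 2 a + a = 3 a$)
$C{\left(p \right)} = 1 - p + \frac{p}{\sqrt{5 + p}}$ ($C{\left(p \right)} = \left(\frac{p}{\sqrt{5 + p}} + 1\right) - p = \left(1 + \frac{p}{\sqrt{5 + p}}\right) - p = 1 - p + \frac{p}{\sqrt{5 + p}}$)
$\frac{1}{C{\left(g{\left(18 \right)} \right)} + \left(42 + 4 \cdot 131\right)} = \frac{1}{\left(1 - 3 \cdot 18 + \frac{3 \cdot 18}{\sqrt{5 + 3 \cdot 18}}\right) + \left(42 + 4 \cdot 131\right)} = \frac{1}{\left(1 - 54 + \frac{54}{\sqrt{5 + 54}}\right) + \left(42 + 524\right)} = \frac{1}{\left(1 - 54 + \frac{54}{\sqrt{59}}\right) + 566} = \frac{1}{\left(1 - 54 + 54 \frac{\sqrt{59}}{59}\right) + 566} = \frac{1}{\left(1 - 54 + \frac{54 \sqrt{59}}{59}\right) + 566} = \frac{1}{\left(-53 + \frac{54 \sqrt{59}}{59}\right) + 566} = \frac{1}{513 + \frac{54 \sqrt{59}}{59}}$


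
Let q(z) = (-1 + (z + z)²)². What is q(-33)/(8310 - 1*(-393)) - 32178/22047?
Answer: 139287969347/63958347 ≈ 2177.8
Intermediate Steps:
q(z) = (-1 + 4*z²)² (q(z) = (-1 + (2*z)²)² = (-1 + 4*z²)²)
q(-33)/(8310 - 1*(-393)) - 32178/22047 = (-1 + 4*(-33)²)²/(8310 - 1*(-393)) - 32178/22047 = (-1 + 4*1089)²/(8310 + 393) - 32178*1/22047 = (-1 + 4356)²/8703 - 10726/7349 = 4355²*(1/8703) - 10726/7349 = 18966025*(1/8703) - 10726/7349 = 18966025/8703 - 10726/7349 = 139287969347/63958347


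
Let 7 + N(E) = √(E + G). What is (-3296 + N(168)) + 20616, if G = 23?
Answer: 17313 + √191 ≈ 17327.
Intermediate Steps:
N(E) = -7 + √(23 + E) (N(E) = -7 + √(E + 23) = -7 + √(23 + E))
(-3296 + N(168)) + 20616 = (-3296 + (-7 + √(23 + 168))) + 20616 = (-3296 + (-7 + √191)) + 20616 = (-3303 + √191) + 20616 = 17313 + √191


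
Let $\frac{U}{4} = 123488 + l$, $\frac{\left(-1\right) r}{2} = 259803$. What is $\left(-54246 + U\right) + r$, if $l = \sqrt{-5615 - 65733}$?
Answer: $-79900 + 8 i \sqrt{17837} \approx -79900.0 + 1068.4 i$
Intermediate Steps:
$r = -519606$ ($r = \left(-2\right) 259803 = -519606$)
$l = 2 i \sqrt{17837}$ ($l = \sqrt{-71348} = 2 i \sqrt{17837} \approx 267.11 i$)
$U = 493952 + 8 i \sqrt{17837}$ ($U = 4 \left(123488 + 2 i \sqrt{17837}\right) = 493952 + 8 i \sqrt{17837} \approx 4.9395 \cdot 10^{5} + 1068.4 i$)
$\left(-54246 + U\right) + r = \left(-54246 + \left(493952 + 8 i \sqrt{17837}\right)\right) - 519606 = \left(439706 + 8 i \sqrt{17837}\right) - 519606 = -79900 + 8 i \sqrt{17837}$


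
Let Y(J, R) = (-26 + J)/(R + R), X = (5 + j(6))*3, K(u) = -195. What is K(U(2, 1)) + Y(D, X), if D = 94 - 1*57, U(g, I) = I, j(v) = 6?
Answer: -1169/6 ≈ -194.83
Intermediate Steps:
D = 37 (D = 94 - 57 = 37)
X = 33 (X = (5 + 6)*3 = 11*3 = 33)
Y(J, R) = (-26 + J)/(2*R) (Y(J, R) = (-26 + J)/((2*R)) = (-26 + J)*(1/(2*R)) = (-26 + J)/(2*R))
K(U(2, 1)) + Y(D, X) = -195 + (1/2)*(-26 + 37)/33 = -195 + (1/2)*(1/33)*11 = -195 + 1/6 = -1169/6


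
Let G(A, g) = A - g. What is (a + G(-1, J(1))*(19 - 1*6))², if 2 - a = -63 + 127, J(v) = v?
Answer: 7744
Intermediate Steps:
a = -62 (a = 2 - (-63 + 127) = 2 - 1*64 = 2 - 64 = -62)
(a + G(-1, J(1))*(19 - 1*6))² = (-62 + (-1 - 1*1)*(19 - 1*6))² = (-62 + (-1 - 1)*(19 - 6))² = (-62 - 2*13)² = (-62 - 26)² = (-88)² = 7744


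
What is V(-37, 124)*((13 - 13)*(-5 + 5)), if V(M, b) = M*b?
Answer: 0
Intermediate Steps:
V(-37, 124)*((13 - 13)*(-5 + 5)) = (-37*124)*((13 - 13)*(-5 + 5)) = -0*0 = -4588*0 = 0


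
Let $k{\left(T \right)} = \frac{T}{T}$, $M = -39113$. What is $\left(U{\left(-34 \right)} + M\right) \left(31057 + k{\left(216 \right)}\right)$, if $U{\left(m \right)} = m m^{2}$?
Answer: $-2435475186$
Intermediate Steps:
$U{\left(m \right)} = m^{3}$
$k{\left(T \right)} = 1$
$\left(U{\left(-34 \right)} + M\right) \left(31057 + k{\left(216 \right)}\right) = \left(\left(-34\right)^{3} - 39113\right) \left(31057 + 1\right) = \left(-39304 - 39113\right) 31058 = \left(-78417\right) 31058 = -2435475186$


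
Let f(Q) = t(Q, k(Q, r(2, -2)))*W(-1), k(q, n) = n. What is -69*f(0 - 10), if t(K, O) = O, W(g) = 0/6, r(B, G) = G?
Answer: 0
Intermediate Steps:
W(g) = 0 (W(g) = 0*(1/6) = 0)
f(Q) = 0 (f(Q) = -2*0 = 0)
-69*f(0 - 10) = -69*0 = 0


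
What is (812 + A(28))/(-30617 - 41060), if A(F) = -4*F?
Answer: -700/71677 ≈ -0.0097660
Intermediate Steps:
(812 + A(28))/(-30617 - 41060) = (812 - 4*28)/(-30617 - 41060) = (812 - 112)/(-71677) = 700*(-1/71677) = -700/71677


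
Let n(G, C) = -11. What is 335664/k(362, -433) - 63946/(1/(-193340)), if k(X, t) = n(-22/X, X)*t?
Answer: 58886491780984/4763 ≈ 1.2363e+10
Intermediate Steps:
k(X, t) = -11*t
335664/k(362, -433) - 63946/(1/(-193340)) = 335664/((-11*(-433))) - 63946/(1/(-193340)) = 335664/4763 - 63946/(-1/193340) = 335664*(1/4763) - 63946*(-193340) = 335664/4763 + 12363319640 = 58886491780984/4763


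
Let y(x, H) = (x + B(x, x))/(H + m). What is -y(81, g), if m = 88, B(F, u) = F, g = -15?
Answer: -162/73 ≈ -2.2192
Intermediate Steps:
y(x, H) = 2*x/(88 + H) (y(x, H) = (x + x)/(H + 88) = (2*x)/(88 + H) = 2*x/(88 + H))
-y(81, g) = -2*81/(88 - 15) = -2*81/73 = -1*162/73 = -162/73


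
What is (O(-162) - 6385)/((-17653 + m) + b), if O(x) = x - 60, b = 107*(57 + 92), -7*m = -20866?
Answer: -46249/8896 ≈ -5.1989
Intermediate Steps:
m = 20866/7 (m = -1/7*(-20866) = 20866/7 ≈ 2980.9)
b = 15943 (b = 107*149 = 15943)
O(x) = -60 + x
(O(-162) - 6385)/((-17653 + m) + b) = ((-60 - 162) - 6385)/((-17653 + 20866/7) + 15943) = (-222 - 6385)/(-102705/7 + 15943) = -6607/8896/7 = -6607*7/8896 = -46249/8896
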